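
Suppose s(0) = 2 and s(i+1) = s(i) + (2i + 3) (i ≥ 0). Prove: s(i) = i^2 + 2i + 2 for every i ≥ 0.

Base case: s(0) = 2, and 0^2 + 2·0 + 2 = 2.
Assume s(j) = j^2 + 2j + 2.
Then s(j+1) = s(j) + (2j + 3) = (j^2 + 2j + 2) + (2j + 3) = j^2 + 4j + 5,
and (j+1)^2 + 2·(j+1) + 2 = j^2 + 4j + 5.
Hence s(i) = i^2 + 2i + 2 for every i ≥ 0, by induction.

s(i) = i^2 + 2i + 2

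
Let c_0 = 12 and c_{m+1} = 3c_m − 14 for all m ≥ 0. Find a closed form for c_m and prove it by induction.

Claim: c_m = 5·3^m + 7.

Base case: c_0 = 12, and 5·3^0 + 7 = 5 + 7 = 12.
Assume c_j = 5·3^j + 7 for some j ≥ 0.
Then c_{j+1} = 3c_j − 14 = 3·(5·3^j + 7) − 14 = 15·3^j + 21 − 14 = 5·3^{j+1} + 7.
This completes the inductive step, so c_m = 5·3^m + 7 for all m ≥ 0.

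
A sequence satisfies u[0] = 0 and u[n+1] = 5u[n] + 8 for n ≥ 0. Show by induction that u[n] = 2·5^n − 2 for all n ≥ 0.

Base case: u[0] = 0, and 2·5^0 − 2 = 2 − 2 = 0.
Assume u[k] = 2·5^k − 2 for some k ≥ 0.
Then u[k+1] = 5u[k] + 8 = 5·(2·5^k − 2) + 8 = 10·5^k − 10 + 8 = 2·5^{k+1} − 2.
So the formula holds for k+1, and by induction u[n] = 2·5^n − 2 for all n ≥ 0.

u[n] = 2·5^n − 2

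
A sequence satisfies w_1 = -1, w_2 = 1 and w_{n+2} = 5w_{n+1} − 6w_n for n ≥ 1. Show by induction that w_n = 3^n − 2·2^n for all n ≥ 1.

Base cases: w_1 = -1 and 3^1 − 2·2^1 = -1; w_2 = 1 and 3^2 − 2·2^2 = 1.
Assume w_i = 3^i − 2·2^i for all 1 ≤ i ≤ j, where j ≥ 2.
Then w_{j+1} = 5w_j − 6w_{j−1} = 5·(3^j − 2·2^j) − 6·(3^{j−1} − 2·2^{j−1}) = (5·3 − 6)3^{j−1} − 2·(5·2 − 6)2^{j−1} = 9·3^{j−1} − 8·2^{j−1} = 3^{j+1} − 2·2^{j+1}.
By strong induction, w_n = 3^n − 2·2^n for all n ≥ 1.

w_n = 3^n − 2·2^n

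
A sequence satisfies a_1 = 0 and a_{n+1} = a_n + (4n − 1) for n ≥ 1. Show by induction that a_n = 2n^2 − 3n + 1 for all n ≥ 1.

Base case: a_1 = 0, and 2·1^2 − 3·1 + 1 = 0.
Assume a_j = 2j^2 − 3j + 1.
Then a_{j+1} = a_j + (4j − 1) = (2j^2 − 3j + 1) + (4j − 1) = 2j^2 + j,
and 2·(j+1)^2 − 3·(j+1) + 1 = 2j^2 + j.
By induction, a_n = 2n^2 − 3n + 1 for all n ≥ 1.

a_n = 2n^2 − 3n + 1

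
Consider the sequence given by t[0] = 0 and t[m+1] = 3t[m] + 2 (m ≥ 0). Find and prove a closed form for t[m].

Claim: t[m] = 3^m − 1.

Base case: t[0] = 0, and 3^0 − 1 = 1 − 1 = 0.
Assume t[k] = 3^k − 1 for some k ≥ 0.
Then t[k+1] = 3t[k] + 2 = 3·(3^k − 1) + 2 = 3^{k+1} − 3 + 2 = 3^{k+1} − 1.
Hence t[m] = 3^m − 1 for every m ≥ 0, by induction.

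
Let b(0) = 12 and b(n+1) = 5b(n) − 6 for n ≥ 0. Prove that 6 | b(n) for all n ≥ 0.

Base case: b(0) = 12 = 6·2, so 6 | b(0).
Assume 6 | b(j), so b(j) = 6t for some integer t.
Then b(j+1) = 5b(j) − 6 = 5·(6t) − 6 = 6(5t − 1), so 6 | b(j+1).
Hence 6 | b(n) for every n ≥ 0, by induction.

6 | b(n)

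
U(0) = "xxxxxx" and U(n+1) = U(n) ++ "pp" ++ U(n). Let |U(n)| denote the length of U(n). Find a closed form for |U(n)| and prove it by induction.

Claim: |U(n)| = 2^{n+3} − 2.

Base case: |U(0)| = 6, and 2^{0+3} − 2 = 6.
Assume |U(j)| = 2^{j+3} − 2.
Then |U(j+1)| = |U(j)| + 2 + |U(j)| = 2|U(j)| + 2 = 2(2^{j+3} − 2) + 2 = 2^{j+1+3} − 4 + 2 = 2^{j+1+3} − 2.
This completes the inductive step, so |U(n)| = 2^{n+3} − 2 for all n ≥ 0.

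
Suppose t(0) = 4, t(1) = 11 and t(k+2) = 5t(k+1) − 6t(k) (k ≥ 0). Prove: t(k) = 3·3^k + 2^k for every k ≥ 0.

Base cases: t(0) = 4 and 3·3^0 + 2^0 = 4; t(1) = 11 and 3·3^1 + 2^1 = 11.
Assume t(i) = 3·3^i + 2^i for all 0 ≤ i ≤ j, where j ≥ 1.
Then t(j+1) = 5t(j) − 6t(j−1) = 5·(3·3^j + 2^j) − 6·(3·3^{j−1} + 2^{j−1}) = 3·(5·3 − 6)3^{j−1} + (5·2 − 6)2^{j−1} = 27·3^{j−1} + 4·2^{j−1} = 3·3^{j+1} + 2^{j+1}.
This completes the inductive step, so t(k) = 3·3^k + 2^k for all k ≥ 0.

t(k) = 3·3^k + 2^k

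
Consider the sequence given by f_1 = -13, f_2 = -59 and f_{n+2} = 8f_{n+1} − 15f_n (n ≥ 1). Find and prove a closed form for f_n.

Claim: f_n = -3^n − 2·5^n.

Base cases: f_1 = -13 and -3^1 − 2·5^1 = -13; f_2 = -59 and -3^2 − 2·5^2 = -59.
Assume f_j = -3^j − 2·5^j for all 1 ≤ j ≤ r, where r ≥ 2.
Then f_{r+1} = 8f_r − 15f_{r−1} = 8·(-3^r − 2·5^r) − 15·(-3^{r−1} − 2·5^{r−1}) = -(8·3 − 15)3^{r−1} − 2·(8·5 − 15)5^{r−1} = -9·3^{r−1} − 50·5^{r−1} = -3^{r+1} − 2·5^{r+1}.
By strong induction, f_n = -3^n − 2·5^n for all n ≥ 1.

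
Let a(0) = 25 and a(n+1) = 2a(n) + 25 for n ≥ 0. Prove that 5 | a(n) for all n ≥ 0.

Base case: a(0) = 25 = 5·5, so 5 | a(0).
Assume 5 | a(m), so a(m) = 5t for some integer t.
Then a(m+1) = 2a(m) + 25 = 2·(5t) + 25 = 5(2t + 5), so 5 | a(m+1).
Hence 5 | a(n) for every n ≥ 0, by induction.

5 | a(n)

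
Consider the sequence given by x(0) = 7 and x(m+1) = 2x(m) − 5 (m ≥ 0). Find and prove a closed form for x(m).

Claim: x(m) = 2^{m+1} + 5.

Base case: x(0) = 7, and 2^{0+1} + 5 = 2 + 5 = 7.
Assume x(r) = 2^{r+1} + 5 for some r ≥ 0.
Then x(r+1) = 2x(r) − 5 = 2·(2^{r+1} + 5) − 5 = 2^{r+2} + 10 − 5 = 2^{r+2} + 5.
Hence x(m) = 2^{m+1} + 5 for every m ≥ 0, by induction.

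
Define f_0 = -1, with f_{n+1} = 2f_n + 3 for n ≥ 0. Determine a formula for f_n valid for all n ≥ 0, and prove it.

Claim: f_n = 2^{n+1} − 3.

Base case: f_0 = -1, and 2^{0+1} − 3 = 2 − 3 = -1.
Assume f_m = 2^{m+1} − 3 for some m ≥ 0.
Then f_{m+1} = 2f_m + 3 = 2·(2^{m+1} − 3) + 3 = 2^{m+2} − 6 + 3 = 2^{m+2} − 3.
By induction, f_n = 2^{n+1} − 3 for all n ≥ 0.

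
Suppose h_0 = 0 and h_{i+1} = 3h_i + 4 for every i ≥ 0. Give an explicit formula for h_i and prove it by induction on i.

Claim: h_i = 2·3^i − 2.

Base case: h_0 = 0, and 2·3^0 − 2 = 2 − 2 = 0.
Assume h_k = 2·3^k − 2 for some k ≥ 0.
Then h_{k+1} = 3h_k + 4 = 3·(2·3^k − 2) + 4 = 6·3^k − 6 + 4 = 2·3^{k+1} − 2.
This completes the inductive step, so h_i = 2·3^i − 2 for all i ≥ 0.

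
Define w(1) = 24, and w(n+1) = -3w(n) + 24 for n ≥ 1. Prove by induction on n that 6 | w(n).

Base case: w(1) = 24 = 6·4, so 6 | w(1).
Assume 6 | w(m), so w(m) = 6t for some integer t.
Then w(m+1) = -3w(m) + 24 = -3·(6t) + 24 = 6(-3t + 4), so 6 | w(m+1).
This completes the inductive step, so 6 | w(n) for all n ≥ 1.

6 | w(n)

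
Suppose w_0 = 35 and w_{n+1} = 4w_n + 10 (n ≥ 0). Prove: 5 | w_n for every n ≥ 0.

Base case: w_0 = 35 = 5·7, so 5 | w_0.
Assume 5 | w_m, so w_m = 5t for some integer t.
Then w_{m+1} = 4w_m + 10 = 4·(5t) + 10 = 5(4t + 2), so 5 | w_{m+1}.
Hence 5 | w_n for every n ≥ 0, by induction.

5 | w_n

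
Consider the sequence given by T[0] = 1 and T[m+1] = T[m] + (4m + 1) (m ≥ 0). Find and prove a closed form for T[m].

Claim: T[m] = 2m^2 − m + 1.

Base case: T[0] = 1, and 2·0^2 − 0 + 1 = 1.
Assume T[k] = 2k^2 − k + 1.
Then T[k+1] = T[k] + (4k + 1) = (2k^2 − k + 1) + (4k + 1) = 2k^2 + 3k + 2,
and 2·(k+1)^2 − (k+1) + 1 = 2k^2 + 3k + 2.
By induction, T[m] = 2m^2 − m + 1 for all m ≥ 0.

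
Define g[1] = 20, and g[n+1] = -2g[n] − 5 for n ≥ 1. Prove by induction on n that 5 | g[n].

Base case: g[1] = 20 = 5·4, so 5 | g[1].
Assume 5 | g[k], so g[k] = 5t for some integer t.
Then g[k+1] = -2g[k] − 5 = -2·(5t) − 5 = 5(-2t − 1), so 5 | g[k+1].
This completes the inductive step, so 5 | g[n] for all n ≥ 1.

5 | g[n]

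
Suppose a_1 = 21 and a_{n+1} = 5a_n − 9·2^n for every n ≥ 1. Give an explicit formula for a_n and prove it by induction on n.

Claim: a_n = 3·5^n + 3·2^n.

Base case: a_1 = 21, and 3·5^1 + 3·2^1 = 15 + 6 = 21.
Assume a_j = 3·5^j + 3·2^j for some j ≥ 1.
Then a_{j+1} = 5a_j − 9·2^j = 5·(3·5^j + 3·2^j) − 9·2^j = 3·5^{j+1} + 15·2^j − 9·2^j = 3·5^{j+1} + 6·2^j = 3·5^{j+1} + 3·2^{j+1}.
By induction, a_n = 3·5^n + 3·2^n for all n ≥ 1.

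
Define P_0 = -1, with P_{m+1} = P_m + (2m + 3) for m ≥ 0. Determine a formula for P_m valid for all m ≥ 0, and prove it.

Claim: P_m = m^2 + 2m − 1.

Base case: P_0 = -1, and 0^2 + 2·0 − 1 = -1.
Assume P_k = k^2 + 2k − 1.
Then P_{k+1} = P_k + (2k + 3) = (k^2 + 2k − 1) + (2k + 3) = k^2 + 4k + 2,
and (k+1)^2 + 2·(k+1) − 1 = k^2 + 4k + 2.
Hence P_m = m^2 + 2m − 1 for every m ≥ 0, by induction.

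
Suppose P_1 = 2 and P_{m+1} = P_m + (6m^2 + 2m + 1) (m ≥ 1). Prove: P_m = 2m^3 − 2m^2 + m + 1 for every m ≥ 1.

Base case: P_1 = 2, and 2·1^3 − 2·1^2 + 1 + 1 = 2.
Assume P_j = 2j^3 − 2j^2 + j + 1.
Then P_{j+1} = P_j + (6j^2 + 2j + 1) = (2j^3 − 2j^2 + j + 1) + (6j^2 + 2j + 1) = 2j^3 + 4j^2 + 3j + 2,
and 2·(j+1)^3 − 2·(j+1)^2 + (j+1) + 1 = 2j^3 + 4j^2 + 3j + 2.
This completes the inductive step, so P_m = 2m^3 − 2m^2 + m + 1 for all m ≥ 1.

P_m = 2m^3 − 2m^2 + m + 1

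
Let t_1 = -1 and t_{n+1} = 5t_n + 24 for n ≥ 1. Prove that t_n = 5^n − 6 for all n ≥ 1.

Base case: t_1 = -1, and 5^1 − 6 = 5 − 6 = -1.
Assume t_k = 5^k − 6 for some k ≥ 1.
Then t_{k+1} = 5t_k + 24 = 5·(5^k − 6) + 24 = 5^{k+1} − 30 + 24 = 5^{k+1} − 6.
This completes the inductive step, so t_n = 5^n − 6 for all n ≥ 1.

t_n = 5^n − 6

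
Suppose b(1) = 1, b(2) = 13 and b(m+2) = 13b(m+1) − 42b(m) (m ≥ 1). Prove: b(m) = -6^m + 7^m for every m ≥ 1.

Base cases: b(1) = 1 and -6^1 + 7^1 = 1; b(2) = 13 and -6^2 + 7^2 = 13.
Assume b(i) = -6^i + 7^i for all 1 ≤ i ≤ j, where j ≥ 2.
Then b(j+1) = 13b(j) − 42b(j−1) = 13·(-6^j + 7^j) − 42·(-6^{j−1} + 7^{j−1}) = -(13·6 − 42)6^{j−1} + (13·7 − 42)7^{j−1} = -36·6^{j−1} + 49·7^{j−1} = -6^{j+1} + 7^{j+1}.
By strong induction, b(m) = -6^m + 7^m for all m ≥ 1.

b(m) = -6^m + 7^m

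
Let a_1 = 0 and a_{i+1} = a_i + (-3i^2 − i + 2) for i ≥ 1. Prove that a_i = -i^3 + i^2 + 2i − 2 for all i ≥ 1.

Base case: a_1 = 0, and -1^3 + 1^2 + 2·1 − 2 = 0.
Assume a_j = -j^3 + j^2 + 2j − 2.
Then a_{j+1} = a_j + (-3j^2 − j + 2) = (-j^3 + j^2 + 2j − 2) + (-3j^2 − j + 2) = -j^3 − 2j^2 + j,
and -(j+1)^3 + (j+1)^2 + 2·(j+1) − 2 = -j^3 − 2j^2 + j.
This completes the inductive step, so a_i = -i^3 + i^2 + 2i − 2 for all i ≥ 1.

a_i = -i^3 + i^2 + 2i − 2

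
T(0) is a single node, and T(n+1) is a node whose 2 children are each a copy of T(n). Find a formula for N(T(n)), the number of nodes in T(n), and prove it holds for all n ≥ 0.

Claim: N(T(n)) = 2^{n+1} − 1.

Base case: N(T(0)) = 1, and 2^{0+1} − 1 = 1.
Assume N(T(m)) = 2^{m+1} − 1.
Then N(T(m+1)) = 1 + 2N(T(m)) = 1 + 2(2^{m+1} − 1) = 2^{m+2} − 2 + 1 = 2^{m+2} − 1.
So the formula holds for m+1, and by induction N(T(n)) = 2^{n+1} − 1 for all n ≥ 0.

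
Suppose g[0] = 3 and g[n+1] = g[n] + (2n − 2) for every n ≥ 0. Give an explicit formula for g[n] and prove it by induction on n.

Claim: g[n] = n^2 − 3n + 3.

Base case: g[0] = 3, and 0^2 − 3·0 + 3 = 3.
Assume g[k] = k^2 − 3k + 3.
Then g[k+1] = g[k] + (2k − 2) = (k^2 − 3k + 3) + (2k − 2) = k^2 − k + 1,
and (k+1)^2 − 3·(k+1) + 3 = k^2 − k + 1.
By induction, g[n] = n^2 − 3n + 3 for all n ≥ 0.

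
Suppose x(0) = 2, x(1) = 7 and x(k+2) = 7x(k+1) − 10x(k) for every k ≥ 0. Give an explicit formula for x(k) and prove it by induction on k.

Claim: x(k) = 2^k + 5^k.

Base cases: x(0) = 2 and 2^0 + 5^0 = 2; x(1) = 7 and 2^1 + 5^1 = 7.
Assume x(j) = 2^j + 5^j for all 0 ≤ j ≤ m, where m ≥ 1.
Then x(m+1) = 7x(m) − 10x(m−1) = 7·(2^m + 5^m) − 10·(2^{m−1} + 5^{m−1}) = (7·2 − 10)2^{m−1} + (7·5 − 10)5^{m−1} = 4·2^{m−1} + 25·5^{m−1} = 2^{m+1} + 5^{m+1}.
So the formula holds for m+1, and by strong induction x(k) = 2^k + 5^k for all k ≥ 0.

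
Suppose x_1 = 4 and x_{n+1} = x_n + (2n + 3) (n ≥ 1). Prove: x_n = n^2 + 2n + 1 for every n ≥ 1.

Base case: x_1 = 4, and 1^2 + 2·1 + 1 = 4.
Assume x_k = k^2 + 2k + 1.
Then x_{k+1} = x_k + (2k + 3) = (k^2 + 2k + 1) + (2k + 3) = k^2 + 4k + 4,
and (k+1)^2 + 2·(k+1) + 1 = k^2 + 4k + 4.
Hence x_n = n^2 + 2n + 1 for every n ≥ 1, by induction.

x_n = n^2 + 2n + 1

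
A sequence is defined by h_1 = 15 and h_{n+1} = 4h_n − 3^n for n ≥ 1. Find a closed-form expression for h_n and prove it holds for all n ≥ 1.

Claim: h_n = 3·4^n + 3^n.

Base case: h_1 = 15, and 3·4^1 + 3^1 = 12 + 3 = 15.
Assume h_m = 3·4^m + 3^m for some m ≥ 1.
Then h_{m+1} = 4h_m − 3^m = 4·(3·4^m + 3^m) − 3^m = 3·4^{m+1} + 4·3^m − 3^m = 3·4^{m+1} + 3·3^m = 3·4^{m+1} + 3^{m+1}.
By induction, h_n = 3·4^n + 3^n for all n ≥ 1.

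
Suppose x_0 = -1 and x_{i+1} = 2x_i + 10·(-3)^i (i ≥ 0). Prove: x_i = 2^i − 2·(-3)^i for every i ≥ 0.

Base case: x_0 = -1, and 2^0 − 2·(-3)^0 = 1 − 2 = -1.
Assume x_j = 2^j − 2·(-3)^j for some j ≥ 0.
Then x_{j+1} = 2x_j + 10·(-3)^j = 2·(2^j − 2·(-3)^j) + 10·(-3)^j = 2^{j+1} − 4·(-3)^j + 10·(-3)^j = 2^{j+1} + 6·(-3)^j = 2^{j+1} − 2·(-3)^{j+1}.
By induction, x_i = 2^i − 2·(-3)^i for all i ≥ 0.

x_i = 2^i − 2·(-3)^i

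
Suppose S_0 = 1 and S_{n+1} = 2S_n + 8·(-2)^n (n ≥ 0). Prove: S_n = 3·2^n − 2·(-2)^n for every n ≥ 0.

Base case: S_0 = 1, and 3·2^0 − 2·(-2)^0 = 3 − 2 = 1.
Assume S_j = 3·2^j − 2·(-2)^j for some j ≥ 0.
Then S_{j+1} = 2S_j + 8·(-2)^j = 2·(3·2^j − 2·(-2)^j) + 8·(-2)^j = 3·2^{j+1} − 4·(-2)^j + 8·(-2)^j = 3·2^{j+1} + 4·(-2)^j = 3·2^{j+1} − 2·(-2)^{j+1}.
Hence S_n = 3·2^n − 2·(-2)^n for every n ≥ 0, by induction.

S_n = 3·2^n − 2·(-2)^n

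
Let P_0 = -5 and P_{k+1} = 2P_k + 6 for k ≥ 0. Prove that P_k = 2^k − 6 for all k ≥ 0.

Base case: P_0 = -5, and 2^0 − 6 = 1 − 6 = -5.
Assume P_j = 2^j − 6 for some j ≥ 0.
Then P_{j+1} = 2P_j + 6 = 2·(2^j − 6) + 6 = 2^{j+1} − 12 + 6 = 2^{j+1} − 6.
So the formula holds for j+1, and by induction P_k = 2^k − 6 for all k ≥ 0.

P_k = 2^k − 6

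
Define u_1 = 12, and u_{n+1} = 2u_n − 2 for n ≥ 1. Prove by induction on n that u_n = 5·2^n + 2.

Base case: u_1 = 12, and 5·2^1 + 2 = 10 + 2 = 12.
Assume u_j = 5·2^j + 2 for some j ≥ 1.
Then u_{j+1} = 2u_j − 2 = 2·(5·2^j + 2) − 2 = 10·2^j + 4 − 2 = 5·2^{j+1} + 2.
By induction, u_n = 5·2^n + 2 for all n ≥ 1.

u_n = 5·2^n + 2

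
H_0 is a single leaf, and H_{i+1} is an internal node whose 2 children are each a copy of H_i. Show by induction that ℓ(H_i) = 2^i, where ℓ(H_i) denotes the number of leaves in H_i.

Base case: ℓ(H_0) = 1, and 2^0 = 1.
Assume ℓ(H_r) = 2^r.
Then ℓ(H_{r+1}) = 2·ℓ(H_r) = 2·2^r = 2^{r+1}.
So the formula holds for r+1, and by induction ℓ(H_i) = 2^i for all i ≥ 0.

ℓ(H_i) = 2^i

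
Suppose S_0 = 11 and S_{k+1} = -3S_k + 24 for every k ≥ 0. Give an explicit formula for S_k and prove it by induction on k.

Claim: S_k = 5·(-3)^k + 6.

Base case: S_0 = 11, and 5·(-3)^0 + 6 = 5 + 6 = 11.
Assume S_m = 5·(-3)^m + 6 for some m ≥ 0.
Then S_{m+1} = -3S_m + 24 = -3·(5·(-3)^m + 6) + 24 = -15·(-3)^m − 18 + 24 = 5·(-3)^{m+1} + 6.
So the formula holds for m+1, and by induction S_k = 5·(-3)^k + 6 for all k ≥ 0.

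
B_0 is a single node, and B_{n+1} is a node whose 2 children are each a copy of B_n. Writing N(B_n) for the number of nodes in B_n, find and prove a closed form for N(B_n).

Claim: N(B_n) = 2^{n+1} − 1.

Base case: N(B_0) = 1, and 2^{0+1} − 1 = 1.
Assume N(B_r) = 2^{r+1} − 1.
Then N(B_{r+1}) = 1 + 2N(B_r) = 1 + 2(2^{r+1} − 1) = 2^{r+2} − 2 + 1 = 2^{r+2} − 1.
Hence N(B_n) = 2^{n+1} − 1 for every n ≥ 0, by induction.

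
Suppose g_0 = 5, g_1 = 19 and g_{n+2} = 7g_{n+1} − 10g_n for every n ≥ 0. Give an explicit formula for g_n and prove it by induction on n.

Claim: g_n = 3·5^n + 2·2^n.

Base cases: g_0 = 5 and 3·5^0 + 2·2^0 = 5; g_1 = 19 and 3·5^1 + 2·2^1 = 19.
Assume g_i = 3·5^i + 2·2^i for all 0 ≤ i ≤ j, where j ≥ 1.
Then g_{j+1} = 7g_j − 10g_{j−1} = 7·(3·5^j + 2·2^j) − 10·(3·5^{j−1} + 2·2^{j−1}) = 3·(7·5 − 10)5^{j−1} + 2·(7·2 − 10)2^{j−1} = 75·5^{j−1} + 8·2^{j−1} = 3·5^{j+1} + 2·2^{j+1}.
By strong induction, g_n = 3·5^n + 2·2^n for all n ≥ 0.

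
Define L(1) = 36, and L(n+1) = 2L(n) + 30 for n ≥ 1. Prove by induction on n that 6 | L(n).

Base case: L(1) = 36 = 6·6, so 6 | L(1).
Assume 6 | L(j), so L(j) = 6t for some integer t.
Then L(j+1) = 2L(j) + 30 = 2·(6t) + 30 = 6(2t + 5), so 6 | L(j+1).
Hence 6 | L(n) for every n ≥ 1, by induction.

6 | L(n)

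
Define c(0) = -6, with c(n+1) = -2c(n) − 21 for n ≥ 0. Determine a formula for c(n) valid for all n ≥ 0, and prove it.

Claim: c(n) = (-2)^n − 7.

Base case: c(0) = -6, and (-2)^0 − 7 = 1 − 7 = -6.
Assume c(j) = (-2)^j − 7 for some j ≥ 0.
Then c(j+1) = -2c(j) − 21 = -2·((-2)^j − 7) − 21 = -2·(-2)^j + 14 − 21 = (-2)^{j+1} − 7.
So the formula holds for j+1, and by induction c(n) = (-2)^n − 7 for all n ≥ 0.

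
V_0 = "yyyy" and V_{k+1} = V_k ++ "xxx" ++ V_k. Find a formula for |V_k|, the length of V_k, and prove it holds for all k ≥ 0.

Claim: |V_k| = 7·2^k − 3.

Base case: |V_0| = 4, and 7·2^0 − 3 = 4.
Assume |V_m| = 7·2^m − 3.
Then |V_{m+1}| = |V_m| + 3 + |V_m| = 2|V_m| + 3 = 2(7·2^m − 3) + 3 = 7·2^{m+1} − 6 + 3 = 7·2^{m+1} − 3.
So the formula holds for m+1, and by induction |V_k| = 7·2^k − 3 for all k ≥ 0.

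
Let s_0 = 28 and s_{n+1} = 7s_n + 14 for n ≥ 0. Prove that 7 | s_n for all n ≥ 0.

Base case: s_0 = 28 = 7·4, so 7 | s_0.
Assume 7 | s_m, so s_m = 7t for some integer t.
Then s_{m+1} = 7s_m + 14 = 7·(7t) + 14 = 7(7t + 2), so 7 | s_{m+1}.
This completes the inductive step, so 7 | s_n for all n ≥ 0.

7 | s_n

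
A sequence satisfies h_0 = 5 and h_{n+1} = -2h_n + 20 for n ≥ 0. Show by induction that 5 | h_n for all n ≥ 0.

Base case: h_0 = 5 = 5·1, so 5 | h_0.
Assume 5 | h_m, so h_m = 5t for some integer t.
Then h_{m+1} = -2h_m + 20 = -2·(5t) + 20 = 5(-2t + 4), so 5 | h_{m+1}.
So the property holds for m+1, and by induction 5 | h_n for all n ≥ 0.

5 | h_n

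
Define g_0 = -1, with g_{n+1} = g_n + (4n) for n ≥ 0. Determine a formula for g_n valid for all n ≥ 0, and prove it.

Claim: g_n = 2n^2 − 2n − 1.

Base case: g_0 = -1, and 2·0^2 − 2·0 − 1 = -1.
Assume g_k = 2k^2 − 2k − 1.
Then g_{k+1} = g_k + (4k) = (2k^2 − 2k − 1) + (4k) = 2k^2 + 2k − 1,
and 2·(k+1)^2 − 2·(k+1) − 1 = 2k^2 + 2k − 1.
This completes the inductive step, so g_n = 2n^2 − 2n − 1 for all n ≥ 0.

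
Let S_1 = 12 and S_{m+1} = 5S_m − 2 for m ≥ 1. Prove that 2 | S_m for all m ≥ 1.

Base case: S_1 = 12 = 2·6, so 2 | S_1.
Assume 2 | S_r, so S_r = 2t for some integer t.
Then S_{r+1} = 5S_r − 2 = 5·(2t) − 2 = 2(5t − 1), so 2 | S_{r+1}.
Hence 2 | S_m for every m ≥ 1, by induction.

2 | S_m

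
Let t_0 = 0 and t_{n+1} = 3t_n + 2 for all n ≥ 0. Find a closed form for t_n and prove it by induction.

Claim: t_n = 3^n − 1.

Base case: t_0 = 0, and 3^0 − 1 = 1 − 1 = 0.
Assume t_j = 3^j − 1 for some j ≥ 0.
Then t_{j+1} = 3t_j + 2 = 3·(3^j − 1) + 2 = 3^{j+1} − 3 + 2 = 3^{j+1} − 1.
By induction, t_n = 3^n − 1 for all n ≥ 0.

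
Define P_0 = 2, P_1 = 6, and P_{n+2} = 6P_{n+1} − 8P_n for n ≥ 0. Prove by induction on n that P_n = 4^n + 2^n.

Base cases: P_0 = 2 and 4^0 + 2^0 = 2; P_1 = 6 and 4^1 + 2^1 = 6.
Assume P_j = 4^j + 2^j for all 0 ≤ j ≤ m, where m ≥ 1.
Then P_{m+1} = 6P_m − 8P_{m−1} = 6·(4^m + 2^m) − 8·(4^{m−1} + 2^{m−1}) = (6·4 − 8)4^{m−1} + (6·2 − 8)2^{m−1} = 16·4^{m−1} + 4·2^{m−1} = 4^{m+1} + 2^{m+1}.
This completes the inductive step, so P_n = 4^n + 2^n for all n ≥ 0.

P_n = 4^n + 2^n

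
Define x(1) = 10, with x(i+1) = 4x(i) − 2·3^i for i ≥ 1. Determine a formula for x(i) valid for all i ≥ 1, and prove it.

Claim: x(i) = 4^i + 2·3^i.

Base case: x(1) = 10, and 4^1 + 2·3^1 = 4 + 6 = 10.
Assume x(r) = 4^r + 2·3^r for some r ≥ 1.
Then x(r+1) = 4x(r) − 2·3^r = 4·(4^r + 2·3^r) − 2·3^r = 4^{r+1} + 8·3^r − 2·3^r = 4^{r+1} + 6·3^r = 4^{r+1} + 2·3^{r+1}.
By induction, x(i) = 4^i + 2·3^i for all i ≥ 1.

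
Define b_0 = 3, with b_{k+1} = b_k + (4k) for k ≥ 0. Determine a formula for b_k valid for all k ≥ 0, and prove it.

Claim: b_k = 2k^2 − 2k + 3.

Base case: b_0 = 3, and 2·0^2 − 2·0 + 3 = 3.
Assume b_m = 2m^2 − 2m + 3.
Then b_{m+1} = b_m + (4m) = (2m^2 − 2m + 3) + (4m) = 2m^2 + 2m + 3,
and 2·(m+1)^2 − 2·(m+1) + 3 = 2m^2 + 2m + 3.
Hence b_k = 2k^2 − 2k + 3 for every k ≥ 0, by induction.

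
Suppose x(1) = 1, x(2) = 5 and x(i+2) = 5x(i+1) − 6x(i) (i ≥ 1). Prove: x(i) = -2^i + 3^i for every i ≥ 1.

Base cases: x(1) = 1 and -2^1 + 3^1 = 1; x(2) = 5 and -2^2 + 3^2 = 5.
Assume x(j) = -2^j + 3^j for all 1 ≤ j ≤ m, where m ≥ 2.
Then x(m+1) = 5x(m) − 6x(m−1) = 5·(-2^m + 3^m) − 6·(-2^{m−1} + 3^{m−1}) = -(5·2 − 6)2^{m−1} + (5·3 − 6)3^{m−1} = -4·2^{m−1} + 9·3^{m−1} = -2^{m+1} + 3^{m+1}.
So the formula holds for m+1, and by strong induction x(i) = -2^i + 3^i for all i ≥ 1.

x(i) = -2^i + 3^i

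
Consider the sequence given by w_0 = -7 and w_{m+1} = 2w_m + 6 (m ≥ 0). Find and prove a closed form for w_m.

Claim: w_m = -2^m − 6.

Base case: w_0 = -7, and -2^0 − 6 = -1 − 6 = -7.
Assume w_r = -2^r − 6 for some r ≥ 0.
Then w_{r+1} = 2w_r + 6 = 2·(-2^r − 6) + 6 = -2^{r+1} − 12 + 6 = -2^{r+1} − 6.
So the formula holds for r+1, and by induction w_m = -2^m − 6 for all m ≥ 0.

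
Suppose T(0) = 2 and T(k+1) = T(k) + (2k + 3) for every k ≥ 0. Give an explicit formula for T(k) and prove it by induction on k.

Claim: T(k) = k^2 + 2k + 2.

Base case: T(0) = 2, and 0^2 + 2·0 + 2 = 2.
Assume T(r) = r^2 + 2r + 2.
Then T(r+1) = T(r) + (2r + 3) = (r^2 + 2r + 2) + (2r + 3) = r^2 + 4r + 5,
and (r+1)^2 + 2·(r+1) + 2 = r^2 + 4r + 5.
This completes the inductive step, so T(k) = k^2 + 2k + 2 for all k ≥ 0.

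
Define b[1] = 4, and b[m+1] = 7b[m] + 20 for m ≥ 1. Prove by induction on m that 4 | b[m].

Base case: b[1] = 4 = 4·1, so 4 | b[1].
Assume 4 | b[r], so b[r] = 4t for some integer t.
Then b[r+1] = 7b[r] + 20 = 7·(4t) + 20 = 4(7t + 5), so 4 | b[r+1].
So the property holds for r+1, and by induction 4 | b[m] for all m ≥ 1.

4 | b[m]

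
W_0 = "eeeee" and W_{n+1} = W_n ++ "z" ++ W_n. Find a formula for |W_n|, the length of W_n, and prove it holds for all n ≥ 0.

Claim: |W_n| = 6·2^n − 1.

Base case: |W_0| = 5, and 6·2^0 − 1 = 5.
Assume |W_j| = 6·2^j − 1.
Then |W_{j+1}| = |W_j| + 1 + |W_j| = 2|W_j| + 1 = 2(6·2^j − 1) + 1 = 6·2^{j+1} − 2 + 1 = 6·2^{j+1} − 1.
Hence |W_n| = 6·2^n − 1 for every n ≥ 0, by induction.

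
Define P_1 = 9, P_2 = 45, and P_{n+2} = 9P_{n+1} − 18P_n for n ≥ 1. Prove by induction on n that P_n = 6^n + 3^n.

Base cases: P_1 = 9 and 6^1 + 3^1 = 9; P_2 = 45 and 6^2 + 3^2 = 45.
Assume P_j = 6^j + 3^j for all 1 ≤ j ≤ m, where m ≥ 2.
Then P_{m+1} = 9P_m − 18P_{m−1} = 9·(6^m + 3^m) − 18·(6^{m−1} + 3^{m−1}) = (9·6 − 18)6^{m−1} + (9·3 − 18)3^{m−1} = 36·6^{m−1} + 9·3^{m−1} = 6^{m+1} + 3^{m+1}.
This completes the inductive step, so P_n = 6^n + 3^n for all n ≥ 1.

P_n = 6^n + 3^n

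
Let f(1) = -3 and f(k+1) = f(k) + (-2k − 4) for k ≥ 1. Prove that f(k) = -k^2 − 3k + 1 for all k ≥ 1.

Base case: f(1) = -3, and -1^2 − 3·1 + 1 = -3.
Assume f(m) = -m^2 − 3m + 1.
Then f(m+1) = f(m) + (-2m − 4) = (-m^2 − 3m + 1) + (-2m − 4) = -m^2 − 5m − 3,
and -(m+1)^2 − 3·(m+1) + 1 = -m^2 − 5m − 3.
Hence f(k) = -k^2 − 3k + 1 for every k ≥ 1, by induction.

f(k) = -k^2 − 3k + 1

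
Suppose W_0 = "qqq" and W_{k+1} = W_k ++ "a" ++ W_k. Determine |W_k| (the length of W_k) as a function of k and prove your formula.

Claim: |W_k| = 2^{k+2} − 1.

Base case: |W_0| = 3, and 2^{0+2} − 1 = 3.
Assume |W_m| = 2^{m+2} − 1.
Then |W_{m+1}| = |W_m| + 1 + |W_m| = 2|W_m| + 1 = 2(2^{m+2} − 1) + 1 = 2^{m+3} − 2 + 1 = 2^{m+3} − 1.
By induction, |W_k| = 2^{k+2} − 1 for all k ≥ 0.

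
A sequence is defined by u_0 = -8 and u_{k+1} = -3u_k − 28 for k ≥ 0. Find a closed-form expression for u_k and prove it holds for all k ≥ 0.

Claim: u_k = -(-3)^k − 7.

Base case: u_0 = -8, and -(-3)^0 − 7 = -1 − 7 = -8.
Assume u_r = -(-3)^r − 7 for some r ≥ 0.
Then u_{r+1} = -3u_r − 28 = -3·(-(-3)^r − 7) − 28 = 3·(-3)^r + 21 − 28 = -(-3)^{r+1} − 7.
Hence u_k = -(-3)^k − 7 for every k ≥ 0, by induction.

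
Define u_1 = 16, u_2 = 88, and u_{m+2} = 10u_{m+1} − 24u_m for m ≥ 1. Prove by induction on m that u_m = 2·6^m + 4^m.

Base cases: u_1 = 16 and 2·6^1 + 4^1 = 16; u_2 = 88 and 2·6^2 + 4^2 = 88.
Assume u_j = 2·6^j + 4^j for all 1 ≤ j ≤ k, where k ≥ 2.
Then u_{k+1} = 10u_k − 24u_{k−1} = 10·(2·6^k + 4^k) − 24·(2·6^{k−1} + 4^{k−1}) = 2·(10·6 − 24)6^{k−1} + (10·4 − 24)4^{k−1} = 72·6^{k−1} + 16·4^{k−1} = 2·6^{k+1} + 4^{k+1}.
By strong induction, u_m = 2·6^m + 4^m for all m ≥ 1.

u_m = 2·6^m + 4^m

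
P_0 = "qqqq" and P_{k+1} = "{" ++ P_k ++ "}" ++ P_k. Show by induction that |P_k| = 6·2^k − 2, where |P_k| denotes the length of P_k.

Base case: |P_0| = 4, and 6·2^0 − 2 = 4.
Assume |P_r| = 6·2^r − 2.
Then |P_{r+1}| = 1 + |P_r| + 1 + |P_r| = 2|P_r| + 2 = 2(6·2^r − 2) + 2 = 6·2^{r+1} − 4 + 2 = 6·2^{r+1} − 2.
So the formula holds for r+1, and by induction |P_k| = 6·2^k − 2 for all k ≥ 0.

|P_k| = 6·2^k − 2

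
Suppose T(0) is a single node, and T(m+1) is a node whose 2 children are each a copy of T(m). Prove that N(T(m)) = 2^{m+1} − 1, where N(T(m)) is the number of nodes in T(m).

Base case: N(T(0)) = 1, and 2^{0+1} − 1 = 1.
Assume N(T(j)) = 2^{j+1} − 1.
Then N(T(j+1)) = 1 + 2N(T(j)) = 1 + 2(2^{j+1} − 1) = 2^{j+2} − 2 + 1 = 2^{j+2} − 1.
So the formula holds for j+1, and by induction N(T(m)) = 2^{m+1} − 1 for all m ≥ 0.

N(T(m)) = 2^{m+1} − 1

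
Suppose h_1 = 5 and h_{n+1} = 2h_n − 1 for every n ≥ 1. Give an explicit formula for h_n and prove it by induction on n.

Claim: h_n = 2^{n+1} + 1.

Base case: h_1 = 5, and 2^{1+1} + 1 = 4 + 1 = 5.
Assume h_m = 2^{m+1} + 1 for some m ≥ 1.
Then h_{m+1} = 2h_m − 1 = 2·(2^{m+1} + 1) − 1 = 2^{m+2} + 2 − 1 = 2^{m+2} + 1.
This completes the inductive step, so h_n = 2^{n+1} + 1 for all n ≥ 1.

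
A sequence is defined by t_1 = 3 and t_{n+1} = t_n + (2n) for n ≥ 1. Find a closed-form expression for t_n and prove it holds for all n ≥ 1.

Claim: t_n = n^2 − n + 3.

Base case: t_1 = 3, and 1^2 − 1 + 3 = 3.
Assume t_r = r^2 − r + 3.
Then t_{r+1} = t_r + (2r) = (r^2 − r + 3) + (2r) = r^2 + r + 3,
and (r+1)^2 − (r+1) + 3 = r^2 + r + 3.
Hence t_n = n^2 − n + 3 for every n ≥ 1, by induction.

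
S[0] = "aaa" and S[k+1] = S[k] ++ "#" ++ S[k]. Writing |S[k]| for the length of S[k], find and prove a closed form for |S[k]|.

Claim: |S[k]| = 2^{k+2} − 1.

Base case: |S[0]| = 3, and 2^{0+2} − 1 = 3.
Assume |S[j]| = 2^{j+2} − 1.
Then |S[j+1]| = |S[j]| + 1 + |S[j]| = 2|S[j]| + 1 = 2(2^{j+2} − 1) + 1 = 2^{j+3} − 2 + 1 = 2^{j+3} − 1.
Hence |S[k]| = 2^{k+2} − 1 for every k ≥ 0, by induction.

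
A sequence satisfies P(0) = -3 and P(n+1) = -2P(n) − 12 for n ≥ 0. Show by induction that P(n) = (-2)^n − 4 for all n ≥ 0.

Base case: P(0) = -3, and (-2)^0 − 4 = 1 − 4 = -3.
Assume P(k) = (-2)^k − 4 for some k ≥ 0.
Then P(k+1) = -2P(k) − 12 = -2·((-2)^k − 4) − 12 = -2·(-2)^k + 8 − 12 = (-2)^{k+1} − 4.
Hence P(n) = (-2)^n − 4 for every n ≥ 0, by induction.

P(n) = (-2)^n − 4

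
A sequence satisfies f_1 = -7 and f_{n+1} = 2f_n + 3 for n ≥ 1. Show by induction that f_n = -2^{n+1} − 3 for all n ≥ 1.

Base case: f_1 = -7, and -2^{1+1} − 3 = -4 − 3 = -7.
Assume f_m = -2^{m+1} − 3 for some m ≥ 1.
Then f_{m+1} = 2f_m + 3 = 2·(-2^{m+1} − 3) + 3 = -2^{m+2} − 6 + 3 = -2^{m+2} − 3.
By induction, f_n = -2^{n+1} − 3 for all n ≥ 1.

f_n = -2^{n+1} − 3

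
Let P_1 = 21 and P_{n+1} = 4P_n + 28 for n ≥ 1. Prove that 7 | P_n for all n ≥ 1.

Base case: P_1 = 21 = 7·3, so 7 | P_1.
Assume 7 | P_j, so P_j = 7t for some integer t.
Then P_{j+1} = 4P_j + 28 = 4·(7t) + 28 = 7(4t + 4), so 7 | P_{j+1}.
This completes the inductive step, so 7 | P_n for all n ≥ 1.

7 | P_n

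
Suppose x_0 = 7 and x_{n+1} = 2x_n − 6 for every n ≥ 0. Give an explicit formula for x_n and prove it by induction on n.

Claim: x_n = 2^n + 6.

Base case: x_0 = 7, and 2^0 + 6 = 1 + 6 = 7.
Assume x_r = 2^r + 6 for some r ≥ 0.
Then x_{r+1} = 2x_r − 6 = 2·(2^r + 6) − 6 = 2^{r+1} + 12 − 6 = 2^{r+1} + 6.
By induction, x_n = 2^n + 6 for all n ≥ 0.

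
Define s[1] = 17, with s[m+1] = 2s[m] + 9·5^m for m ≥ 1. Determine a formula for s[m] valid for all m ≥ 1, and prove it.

Claim: s[m] = 2^m + 3·5^m.

Base case: s[1] = 17, and 2^1 + 3·5^1 = 2 + 15 = 17.
Assume s[k] = 2^k + 3·5^k for some k ≥ 1.
Then s[k+1] = 2s[k] + 9·5^k = 2·(2^k + 3·5^k) + 9·5^k = 2^{k+1} + 6·5^k + 9·5^k = 2^{k+1} + 15·5^k = 2^{k+1} + 3·5^{k+1}.
Hence s[m] = 2^m + 3·5^m for every m ≥ 1, by induction.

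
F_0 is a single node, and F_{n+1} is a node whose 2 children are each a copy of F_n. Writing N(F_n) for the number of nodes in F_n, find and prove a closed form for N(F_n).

Claim: N(F_n) = 2^{n+1} − 1.

Base case: N(F_0) = 1, and 2^{0+1} − 1 = 1.
Assume N(F_r) = 2^{r+1} − 1.
Then N(F_{r+1}) = 1 + 2N(F_r) = 1 + 2(2^{r+1} − 1) = 2^{r+2} − 2 + 1 = 2^{r+2} − 1.
By induction, N(F_n) = 2^{n+1} − 1 for all n ≥ 0.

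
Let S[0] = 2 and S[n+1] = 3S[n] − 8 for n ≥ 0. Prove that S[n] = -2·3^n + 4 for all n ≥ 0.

Base case: S[0] = 2, and -2·3^0 + 4 = -2 + 4 = 2.
Assume S[k] = -2·3^k + 4 for some k ≥ 0.
Then S[k+1] = 3S[k] − 8 = 3·(-2·3^k + 4) − 8 = -6·3^k + 12 − 8 = -2·3^{k+1} + 4.
Hence S[n] = -2·3^n + 4 for every n ≥ 0, by induction.

S[n] = -2·3^n + 4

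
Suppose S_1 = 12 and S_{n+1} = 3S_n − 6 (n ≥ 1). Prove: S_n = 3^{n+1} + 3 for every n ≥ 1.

Base case: S_1 = 12, and 3^{1+1} + 3 = 9 + 3 = 12.
Assume S_r = 3^{r+1} + 3 for some r ≥ 1.
Then S_{r+1} = 3S_r − 6 = 3·(3^{r+1} + 3) − 6 = 3^{r+2} + 9 − 6 = 3^{r+2} + 3.
Hence S_n = 3^{n+1} + 3 for every n ≥ 1, by induction.

S_n = 3^{n+1} + 3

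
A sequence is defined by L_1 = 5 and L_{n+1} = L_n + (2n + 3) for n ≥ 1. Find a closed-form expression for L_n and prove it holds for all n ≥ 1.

Claim: L_n = n^2 + 2n + 2.

Base case: L_1 = 5, and 1^2 + 2·1 + 2 = 5.
Assume L_r = r^2 + 2r + 2.
Then L_{r+1} = L_r + (2r + 3) = (r^2 + 2r + 2) + (2r + 3) = r^2 + 4r + 5,
and (r+1)^2 + 2·(r+1) + 2 = r^2 + 4r + 5.
By induction, L_n = n^2 + 2n + 2 for all n ≥ 1.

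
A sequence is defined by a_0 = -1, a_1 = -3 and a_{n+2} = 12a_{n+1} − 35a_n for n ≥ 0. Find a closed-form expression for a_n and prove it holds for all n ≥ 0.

Claim: a_n = 7^n − 2·5^n.

Base cases: a_0 = -1 and 7^0 − 2·5^0 = -1; a_1 = -3 and 7^1 − 2·5^1 = -3.
Assume a_j = 7^j − 2·5^j for all 0 ≤ j ≤ m, where m ≥ 1.
Then a_{m+1} = 12a_m − 35a_{m−1} = 12·(7^m − 2·5^m) − 35·(7^{m−1} − 2·5^{m−1}) = (12·7 − 35)7^{m−1} − 2·(12·5 − 35)5^{m−1} = 49·7^{m−1} − 50·5^{m−1} = 7^{m+1} − 2·5^{m+1}.
By strong induction, a_n = 7^n − 2·5^n for all n ≥ 0.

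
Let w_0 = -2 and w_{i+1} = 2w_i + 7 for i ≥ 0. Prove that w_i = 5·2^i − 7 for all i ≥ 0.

Base case: w_0 = -2, and 5·2^0 − 7 = 5 − 7 = -2.
Assume w_m = 5·2^m − 7 for some m ≥ 0.
Then w_{m+1} = 2w_m + 7 = 2·(5·2^m − 7) + 7 = 10·2^m − 14 + 7 = 5·2^{m+1} − 7.
So the formula holds for m+1, and by induction w_i = 5·2^i − 7 for all i ≥ 0.

w_i = 5·2^i − 7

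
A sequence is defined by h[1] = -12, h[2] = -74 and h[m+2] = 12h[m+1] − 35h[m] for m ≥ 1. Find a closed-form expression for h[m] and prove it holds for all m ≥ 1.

Claim: h[m] = -5^m − 7^m.

Base cases: h[1] = -12 and -5^1 − 7^1 = -12; h[2] = -74 and -5^2 − 7^2 = -74.
Assume h[j] = -5^j − 7^j for all 1 ≤ j ≤ r, where r ≥ 2.
Then h[r+1] = 12h[r] − 35h[r−1] = 12·(-5^r − 7^r) − 35·(-5^{r−1} − 7^{r−1}) = -(12·5 − 35)5^{r−1} − (12·7 − 35)7^{r−1} = -25·5^{r−1} − 49·7^{r−1} = -5^{r+1} − 7^{r+1}.
So the formula holds for r+1, and by strong induction h[m] = -5^m − 7^m for all m ≥ 1.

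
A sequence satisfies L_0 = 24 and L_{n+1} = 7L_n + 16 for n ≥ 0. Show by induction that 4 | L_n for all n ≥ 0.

Base case: L_0 = 24 = 4·6, so 4 | L_0.
Assume 4 | L_r, so L_r = 4t for some integer t.
Then L_{r+1} = 7L_r + 16 = 7·(4t) + 16 = 4(7t + 4), so 4 | L_{r+1}.
By induction, 4 | L_n for all n ≥ 0.

4 | L_n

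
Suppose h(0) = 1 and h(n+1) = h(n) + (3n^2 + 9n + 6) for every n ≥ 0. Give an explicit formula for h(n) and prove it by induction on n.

Claim: h(n) = n^3 + 3n^2 + 2n + 1.

Base case: h(0) = 1, and 0^3 + 3·0^2 + 2·0 + 1 = 1.
Assume h(r) = r^3 + 3r^2 + 2r + 1.
Then h(r+1) = h(r) + (3r^2 + 9r + 6) = (r^3 + 3r^2 + 2r + 1) + (3r^2 + 9r + 6) = r^3 + 6r^2 + 11r + 7,
and (r+1)^3 + 3·(r+1)^2 + 2·(r+1) + 1 = r^3 + 6r^2 + 11r + 7.
Hence h(n) = n^3 + 3n^2 + 2n + 1 for every n ≥ 0, by induction.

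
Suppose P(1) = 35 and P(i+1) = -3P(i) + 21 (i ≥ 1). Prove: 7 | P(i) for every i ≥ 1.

Base case: P(1) = 35 = 7·5, so 7 | P(1).
Assume 7 | P(j), so P(j) = 7t for some integer t.
Then P(j+1) = -3P(j) + 21 = -3·(7t) + 21 = 7(-3t + 3), so 7 | P(j+1).
By induction, 7 | P(i) for all i ≥ 1.

7 | P(i)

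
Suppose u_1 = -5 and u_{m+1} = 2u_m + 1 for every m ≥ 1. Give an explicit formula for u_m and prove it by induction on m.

Claim: u_m = -2^{m+1} − 1.

Base case: u_1 = -5, and -2^{1+1} − 1 = -4 − 1 = -5.
Assume u_j = -2^{j+1} − 1 for some j ≥ 1.
Then u_{j+1} = 2u_j + 1 = 2·(-2^{j+1} − 1) + 1 = -2^{j+2} − 2 + 1 = -2^{j+2} − 1.
So the formula holds for j+1, and by induction u_m = -2^{m+1} − 1 for all m ≥ 1.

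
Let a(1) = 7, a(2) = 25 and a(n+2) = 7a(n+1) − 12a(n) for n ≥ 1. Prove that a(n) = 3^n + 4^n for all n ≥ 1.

Base cases: a(1) = 7 and 3^1 + 4^1 = 7; a(2) = 25 and 3^2 + 4^2 = 25.
Assume a(i) = 3^i + 4^i for all 1 ≤ i ≤ j, where j ≥ 2.
Then a(j+1) = 7a(j) − 12a(j−1) = 7·(3^j + 4^j) − 12·(3^{j−1} + 4^{j−1}) = (7·3 − 12)3^{j−1} + (7·4 − 12)4^{j−1} = 9·3^{j−1} + 16·4^{j−1} = 3^{j+1} + 4^{j+1}.
This completes the inductive step, so a(n) = 3^n + 4^n for all n ≥ 1.

a(n) = 3^n + 4^n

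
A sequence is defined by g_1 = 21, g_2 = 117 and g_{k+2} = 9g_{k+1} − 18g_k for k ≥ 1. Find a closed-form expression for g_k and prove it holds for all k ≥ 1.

Claim: g_k = 3·6^k + 3^k.

Base cases: g_1 = 21 and 3·6^1 + 3^1 = 21; g_2 = 117 and 3·6^2 + 3^2 = 117.
Assume g_j = 3·6^j + 3^j for all 1 ≤ j ≤ r, where r ≥ 2.
Then g_{r+1} = 9g_r − 18g_{r−1} = 9·(3·6^r + 3^r) − 18·(3·6^{r−1} + 3^{r−1}) = 3·(9·6 − 18)6^{r−1} + (9·3 − 18)3^{r−1} = 108·6^{r−1} + 9·3^{r−1} = 3·6^{r+1} + 3^{r+1}.
By strong induction, g_k = 3·6^k + 3^k for all k ≥ 1.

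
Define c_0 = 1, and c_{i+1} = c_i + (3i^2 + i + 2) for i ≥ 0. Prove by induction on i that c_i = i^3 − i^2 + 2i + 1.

Base case: c_0 = 1, and 0^3 − 0^2 + 2·0 + 1 = 1.
Assume c_r = r^3 − r^2 + 2r + 1.
Then c_{r+1} = c_r + (3r^2 + r + 2) = (r^3 − r^2 + 2r + 1) + (3r^2 + r + 2) = r^3 + 2r^2 + 3r + 3,
and (r+1)^3 − (r+1)^2 + 2·(r+1) + 1 = r^3 + 2r^2 + 3r + 3.
This completes the inductive step, so c_i = i^3 − i^2 + 2i + 1 for all i ≥ 0.

c_i = i^3 − i^2 + 2i + 1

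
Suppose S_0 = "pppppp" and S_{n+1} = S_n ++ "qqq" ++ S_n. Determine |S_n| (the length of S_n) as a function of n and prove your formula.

Claim: |S_n| = 9·2^n − 3.

Base case: |S_0| = 6, and 9·2^0 − 3 = 6.
Assume |S_r| = 9·2^r − 3.
Then |S_{r+1}| = |S_r| + 3 + |S_r| = 2|S_r| + 3 = 2(9·2^r − 3) + 3 = 9·2^{r+1} − 6 + 3 = 9·2^{r+1} − 3.
Hence |S_n| = 9·2^n − 3 for every n ≥ 0, by induction.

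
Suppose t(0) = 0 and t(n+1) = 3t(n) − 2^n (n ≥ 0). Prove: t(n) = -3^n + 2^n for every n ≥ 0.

Base case: t(0) = 0, and -3^0 + 2^0 = -1 + 1 = 0.
Assume t(j) = -3^j + 2^j for some j ≥ 0.
Then t(j+1) = 3t(j) − 2^j = 3·(-3^j + 2^j) − 2^j = -3^{j+1} + 3·2^j − 2^j = -3^{j+1} + 2·2^j = -3^{j+1} + 2^{j+1}.
By induction, t(n) = -3^n + 2^n for all n ≥ 0.

t(n) = -3^n + 2^n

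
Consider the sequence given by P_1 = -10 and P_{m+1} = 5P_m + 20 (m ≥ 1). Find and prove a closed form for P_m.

Claim: P_m = -5^m − 5.

Base case: P_1 = -10, and -5^1 − 5 = -5 − 5 = -10.
Assume P_r = -5^r − 5 for some r ≥ 1.
Then P_{r+1} = 5P_r + 20 = 5·(-5^r − 5) + 20 = -5^{r+1} − 25 + 20 = -5^{r+1} − 5.
So the formula holds for r+1, and by induction P_m = -5^m − 5 for all m ≥ 1.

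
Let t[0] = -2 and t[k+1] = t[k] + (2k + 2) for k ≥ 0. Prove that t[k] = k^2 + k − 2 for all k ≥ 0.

Base case: t[0] = -2, and 0^2 + 0 − 2 = -2.
Assume t[j] = j^2 + j − 2.
Then t[j+1] = t[j] + (2j + 2) = (j^2 + j − 2) + (2j + 2) = j^2 + 3j,
and (j+1)^2 + (j+1) − 2 = j^2 + 3j.
Hence t[k] = k^2 + k − 2 for every k ≥ 0, by induction.

t[k] = k^2 + k − 2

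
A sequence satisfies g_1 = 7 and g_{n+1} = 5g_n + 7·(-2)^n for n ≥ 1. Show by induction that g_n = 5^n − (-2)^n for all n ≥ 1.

Base case: g_1 = 7, and 5^1 − (-2)^1 = 5 + 2 = 7.
Assume g_j = 5^j − (-2)^j for some j ≥ 1.
Then g_{j+1} = 5g_j + 7·(-2)^j = 5·(5^j − (-2)^j) + 7·(-2)^j = 5^{j+1} − 5·(-2)^j + 7·(-2)^j = 5^{j+1} + 2·(-2)^j = 5^{j+1} − (-2)^{j+1}.
By induction, g_n = 5^n − (-2)^n for all n ≥ 1.

g_n = 5^n − (-2)^n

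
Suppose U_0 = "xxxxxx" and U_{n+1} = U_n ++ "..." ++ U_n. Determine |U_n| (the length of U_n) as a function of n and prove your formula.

Claim: |U_n| = 9·2^n − 3.

Base case: |U_0| = 6, and 9·2^0 − 3 = 6.
Assume |U_m| = 9·2^m − 3.
Then |U_{m+1}| = |U_m| + 3 + |U_m| = 2|U_m| + 3 = 2(9·2^m − 3) + 3 = 9·2^{m+1} − 6 + 3 = 9·2^{m+1} − 3.
By induction, |U_n| = 9·2^n − 3 for all n ≥ 0.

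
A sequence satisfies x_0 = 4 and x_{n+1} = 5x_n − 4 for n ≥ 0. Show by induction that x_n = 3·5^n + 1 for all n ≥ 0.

Base case: x_0 = 4, and 3·5^0 + 1 = 3 + 1 = 4.
Assume x_k = 3·5^k + 1 for some k ≥ 0.
Then x_{k+1} = 5x_k − 4 = 5·(3·5^k + 1) − 4 = 15·5^k + 5 − 4 = 3·5^{k+1} + 1.
Hence x_n = 3·5^n + 1 for every n ≥ 0, by induction.

x_n = 3·5^n + 1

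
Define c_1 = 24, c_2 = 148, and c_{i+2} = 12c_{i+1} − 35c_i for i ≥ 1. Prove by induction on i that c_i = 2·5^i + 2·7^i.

Base cases: c_1 = 24 and 2·5^1 + 2·7^1 = 24; c_2 = 148 and 2·5^2 + 2·7^2 = 148.
Assume c_j = 2·5^j + 2·7^j for all 1 ≤ j ≤ r, where r ≥ 2.
Then c_{r+1} = 12c_r − 35c_{r−1} = 12·(2·5^r + 2·7^r) − 35·(2·5^{r−1} + 2·7^{r−1}) = 2·(12·5 − 35)5^{r−1} + 2·(12·7 − 35)7^{r−1} = 50·5^{r−1} + 98·7^{r−1} = 2·5^{r+1} + 2·7^{r+1}.
Hence c_i = 2·5^i + 2·7^i for every i ≥ 1, by strong induction.

c_i = 2·5^i + 2·7^i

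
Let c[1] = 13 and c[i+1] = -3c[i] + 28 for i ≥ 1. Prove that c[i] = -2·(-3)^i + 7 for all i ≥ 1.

Base case: c[1] = 13, and -2·(-3)^1 + 7 = 6 + 7 = 13.
Assume c[r] = -2·(-3)^r + 7 for some r ≥ 1.
Then c[r+1] = -3c[r] + 28 = -3·(-2·(-3)^r + 7) + 28 = 6·(-3)^r − 21 + 28 = -2·(-3)^{r+1} + 7.
Hence c[i] = -2·(-3)^i + 7 for every i ≥ 1, by induction.

c[i] = -2·(-3)^i + 7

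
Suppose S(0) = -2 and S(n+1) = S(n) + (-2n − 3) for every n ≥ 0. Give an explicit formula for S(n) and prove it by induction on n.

Claim: S(n) = -n^2 − 2n − 2.

Base case: S(0) = -2, and -0^2 − 2·0 − 2 = -2.
Assume S(k) = -k^2 − 2k − 2.
Then S(k+1) = S(k) + (-2k − 3) = (-k^2 − 2k − 2) + (-2k − 3) = -k^2 − 4k − 5,
and -(k+1)^2 − 2·(k+1) − 2 = -k^2 − 4k − 5.
This completes the inductive step, so S(n) = -n^2 − 2n − 2 for all n ≥ 0.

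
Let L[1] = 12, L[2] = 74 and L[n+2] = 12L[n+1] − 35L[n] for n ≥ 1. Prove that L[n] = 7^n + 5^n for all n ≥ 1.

Base cases: L[1] = 12 and 7^1 + 5^1 = 12; L[2] = 74 and 7^2 + 5^2 = 74.
Assume L[i] = 7^i + 5^i for all 1 ≤ i ≤ j, where j ≥ 2.
Then L[j+1] = 12L[j] − 35L[j−1] = 12·(7^j + 5^j) − 35·(7^{j−1} + 5^{j−1}) = (12·7 − 35)7^{j−1} + (12·5 − 35)5^{j−1} = 49·7^{j−1} + 25·5^{j−1} = 7^{j+1} + 5^{j+1}.
Hence L[n] = 7^n + 5^n for every n ≥ 1, by strong induction.

L[n] = 7^n + 5^n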